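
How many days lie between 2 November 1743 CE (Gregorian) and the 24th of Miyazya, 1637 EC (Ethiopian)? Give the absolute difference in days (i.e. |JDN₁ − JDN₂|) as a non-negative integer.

JDN of the first date = 2357983.
JDN of the second date = 2322003.
|2322003 − 2357983| = 35980.

35980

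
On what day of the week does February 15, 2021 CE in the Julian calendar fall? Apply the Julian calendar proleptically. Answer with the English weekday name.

Sunday

Equivalently 28 February 2021 Gregorian, JDN 2459274.
Since JDN mod 7 = 6 (0 = Monday), the day is Sunday.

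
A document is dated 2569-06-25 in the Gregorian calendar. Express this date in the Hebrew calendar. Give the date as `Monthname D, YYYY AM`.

Both dates share Julian Day Number 2659544; in the Hebrew calendar that is 10 Tammuz 6329 AM.

Tammuz 10, 6329 AM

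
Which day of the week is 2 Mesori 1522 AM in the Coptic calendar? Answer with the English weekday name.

Thursday

This is JDN 2380906 (7 August 1806 Gregorian).
JDN 2380906 mod 7 = 3, and JDN 0 was a Monday, so this is a Thursday.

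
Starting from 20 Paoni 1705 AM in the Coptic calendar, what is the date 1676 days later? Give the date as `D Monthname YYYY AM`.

Counting 1676 days forward from JDN 2447705 reaches JDN 2449381, which is 20 Tobi 1710 AM.

20 Tobi 1710 AM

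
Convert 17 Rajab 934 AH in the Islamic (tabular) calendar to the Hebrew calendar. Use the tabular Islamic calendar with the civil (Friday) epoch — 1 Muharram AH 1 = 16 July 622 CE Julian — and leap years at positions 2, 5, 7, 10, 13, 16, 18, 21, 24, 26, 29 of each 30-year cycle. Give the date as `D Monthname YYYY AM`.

The source date corresponds to 17 April 1528 in the proleptic Gregorian calendar (JDN 2279257).
That day falls on 18 Nisan 5288 AM in the Hebrew calendar.

18 Nisan 5288 AM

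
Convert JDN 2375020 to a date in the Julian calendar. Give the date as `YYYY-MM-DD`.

1790-06-14

The Gregorian equivalent of JDN 2375020 is 25 June 1790.
In the Julian calendar that day is 1790-06-14.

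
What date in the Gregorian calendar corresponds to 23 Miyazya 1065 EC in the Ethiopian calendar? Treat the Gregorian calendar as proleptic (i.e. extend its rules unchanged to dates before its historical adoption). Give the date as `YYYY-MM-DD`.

1073-04-24

Julian Day Number of the source date = 2113079.
Converting JDN 2113079 to the Gregorian calendar gives 24 April 1073 CE.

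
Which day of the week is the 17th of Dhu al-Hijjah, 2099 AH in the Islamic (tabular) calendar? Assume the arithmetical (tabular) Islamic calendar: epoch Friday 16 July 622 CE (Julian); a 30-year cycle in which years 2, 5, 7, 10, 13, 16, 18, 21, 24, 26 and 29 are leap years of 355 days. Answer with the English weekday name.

Equivalently 3 January 2659 Gregorian, JDN 2692242.
JDN 2692242 mod 7 = 0, and JDN 0 was a Monday, so this is a Monday.

Monday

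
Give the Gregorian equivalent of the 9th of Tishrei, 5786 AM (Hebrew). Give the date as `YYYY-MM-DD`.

2025-10-01

Julian Day Number of the source date = 2460950.
Converting JDN 2460950 to the Gregorian calendar gives 1 October 2025 CE.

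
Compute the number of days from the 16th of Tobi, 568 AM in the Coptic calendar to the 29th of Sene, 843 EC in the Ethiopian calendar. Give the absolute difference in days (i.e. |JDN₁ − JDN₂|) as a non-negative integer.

203

JDN of the first date = 2032262.
JDN of the second date = 2032059.
|2032059 − 2032262| = 203.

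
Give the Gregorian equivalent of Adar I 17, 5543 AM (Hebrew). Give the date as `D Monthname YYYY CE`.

Both dates share Julian Day Number 2372337; in the Gregorian calendar that is 19 February 1783 CE.

19 February 1783 CE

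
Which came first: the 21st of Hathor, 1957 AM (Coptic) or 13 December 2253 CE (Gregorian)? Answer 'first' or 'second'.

First date → JDN 2539539; second date → JDN 2544298.
JDN 2539539 < JDN 2544298, so the first date is earlier.

first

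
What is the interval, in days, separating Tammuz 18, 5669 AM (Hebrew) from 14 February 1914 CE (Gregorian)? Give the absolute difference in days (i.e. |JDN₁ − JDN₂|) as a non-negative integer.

First date → JDN 2418495; second date → JDN 2420178.
The interval is |2418495 − 2420178| = 1683 days.

1683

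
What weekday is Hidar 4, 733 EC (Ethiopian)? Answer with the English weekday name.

This is JDN 1991647 (4 November 740 Gregorian).
Since JDN mod 7 = 0 (0 = Monday), the day is Monday.

Monday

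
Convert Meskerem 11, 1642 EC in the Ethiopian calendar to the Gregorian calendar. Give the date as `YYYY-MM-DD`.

Julian Day Number of the source date = 2323606.
Converting JDN 2323606 to the Gregorian calendar gives 18 September 1649 CE.

1649-09-18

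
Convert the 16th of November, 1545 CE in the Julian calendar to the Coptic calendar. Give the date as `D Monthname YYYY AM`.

20 Hathor 1262 AM

The source date corresponds to 26 November 1545 in the proleptic Gregorian calendar (JDN 2285689).
That day falls on 20 Hathor 1262 AM in the Coptic calendar.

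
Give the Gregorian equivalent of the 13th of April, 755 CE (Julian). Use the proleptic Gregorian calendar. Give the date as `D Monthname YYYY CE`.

At this point the Julian calendar is 4 days behind the Gregorian.
13 April 755 Julian + 4 days → 17 April 755 Gregorian.

17 April 755 CE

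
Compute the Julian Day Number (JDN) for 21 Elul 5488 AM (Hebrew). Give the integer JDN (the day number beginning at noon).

Equivalently 26 August 1728 (Gregorian).
JDN 2451545 is 1 January 2000 CE (Gregorian); the target day is −99108 days from there, so JDN = 2352437.

2352437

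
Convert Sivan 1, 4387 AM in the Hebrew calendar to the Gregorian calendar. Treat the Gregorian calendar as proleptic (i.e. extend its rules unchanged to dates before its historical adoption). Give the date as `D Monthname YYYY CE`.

Both dates share Julian Day Number 1950211; in the Gregorian calendar that is 25 May 627 CE.

25 May 627 CE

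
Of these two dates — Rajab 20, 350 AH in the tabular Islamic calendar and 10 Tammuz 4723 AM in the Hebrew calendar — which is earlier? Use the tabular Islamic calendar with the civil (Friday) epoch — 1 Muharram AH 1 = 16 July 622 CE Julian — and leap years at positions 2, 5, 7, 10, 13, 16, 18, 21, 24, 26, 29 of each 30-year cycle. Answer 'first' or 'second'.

first

First date → JDN 2072310; second date → JDN 2072978.
JDN 2072310 < JDN 2072978, so the first date is earlier.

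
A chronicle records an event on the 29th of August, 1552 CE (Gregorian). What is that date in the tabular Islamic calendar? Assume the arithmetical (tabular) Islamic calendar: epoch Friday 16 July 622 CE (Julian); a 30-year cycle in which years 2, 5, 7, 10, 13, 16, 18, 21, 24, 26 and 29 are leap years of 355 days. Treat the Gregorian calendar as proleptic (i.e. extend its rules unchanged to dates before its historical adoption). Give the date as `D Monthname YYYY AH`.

Julian Day Number of the source date = 2288157.
Converting JDN 2288157 to the tabular Islamic calendar gives 28 Sha'ban 959 AH.

28 Sha'ban 959 AH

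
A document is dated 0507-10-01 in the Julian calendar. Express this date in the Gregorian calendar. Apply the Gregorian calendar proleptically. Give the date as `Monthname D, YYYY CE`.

At this point the Julian calendar is 2 days behind the Gregorian.
1 October 507 Julian + 2 days → 3 October 507 Gregorian.

October 3, 507 CE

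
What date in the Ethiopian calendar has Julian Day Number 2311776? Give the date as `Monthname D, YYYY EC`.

The Gregorian equivalent of JDN 2311776 is 29 April 1617.
In the Ethiopian calendar that day is Miyazya 24, 1609 EC.

Miyazya 24, 1609 EC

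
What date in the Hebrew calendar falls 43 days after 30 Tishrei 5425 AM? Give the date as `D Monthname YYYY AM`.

JDN of 30 Tishrei 5425 AM = 2329116.
2329116 + 43 = 2329159.
JDN 2329159 in the Hebrew calendar is 13 Kislev 5425 AM.

13 Kislev 5425 AM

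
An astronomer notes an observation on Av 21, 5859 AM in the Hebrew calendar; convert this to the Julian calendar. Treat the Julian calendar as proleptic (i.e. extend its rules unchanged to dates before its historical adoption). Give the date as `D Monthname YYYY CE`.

Both dates share Julian Day Number 2487923; in the Julian calendar that is 25 July 2099 CE.

25 July 2099 CE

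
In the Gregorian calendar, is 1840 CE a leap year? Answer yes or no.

yes

1840 is divisible by 4 and not by 100, so it is a leap year.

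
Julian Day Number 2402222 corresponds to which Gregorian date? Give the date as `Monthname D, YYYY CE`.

December 16, 1864 CE

JDN 2451545 is 1 Jan 2000; 2402222 is −49323 days from there.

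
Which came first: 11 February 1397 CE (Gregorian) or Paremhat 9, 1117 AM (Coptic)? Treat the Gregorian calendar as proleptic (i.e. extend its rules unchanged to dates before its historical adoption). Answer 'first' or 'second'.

first

The two dates have Julian Day Numbers 2231346 and 2232837 respectively.
Since 2231346 < 2232837, the first date comes first.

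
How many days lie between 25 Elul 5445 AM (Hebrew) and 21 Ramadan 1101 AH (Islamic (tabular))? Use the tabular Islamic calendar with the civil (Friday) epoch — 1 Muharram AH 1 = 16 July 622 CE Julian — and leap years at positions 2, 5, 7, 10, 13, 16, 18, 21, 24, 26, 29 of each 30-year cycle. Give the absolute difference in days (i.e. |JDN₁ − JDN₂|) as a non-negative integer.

JDN of the first date = 2336761.
JDN of the second date = 2338499.
|2338499 − 2336761| = 1738.

1738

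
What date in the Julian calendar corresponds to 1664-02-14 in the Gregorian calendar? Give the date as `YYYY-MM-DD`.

The Julian–Gregorian offset here is 10 days (Julian trailing).
14 February 1664 Gregorian − 10 days → 4 February 1664 Julian.

1664-02-04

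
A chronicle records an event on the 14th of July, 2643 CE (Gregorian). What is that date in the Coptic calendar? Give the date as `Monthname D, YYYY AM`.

Epip 2, 2359 AM

Both dates share Julian Day Number 2686590; in the Coptic calendar that is 2 Epip 2359 AM.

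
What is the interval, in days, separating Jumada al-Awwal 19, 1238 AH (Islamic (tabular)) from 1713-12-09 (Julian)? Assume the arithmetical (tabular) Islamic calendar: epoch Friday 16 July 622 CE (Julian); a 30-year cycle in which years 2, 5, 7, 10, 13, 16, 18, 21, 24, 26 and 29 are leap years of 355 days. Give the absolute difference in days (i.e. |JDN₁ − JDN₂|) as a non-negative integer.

JDN of the first date = 2386928.
JDN of the second date = 2347074.
|2347074 − 2386928| = 39854.

39854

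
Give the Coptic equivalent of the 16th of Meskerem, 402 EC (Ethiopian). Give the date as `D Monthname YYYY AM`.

16 Thout 126 AM

The source date corresponds to 14 September 409 in the proleptic Gregorian calendar (JDN 1870701).
That day falls on 16 Thout 126 AM in the Coptic calendar.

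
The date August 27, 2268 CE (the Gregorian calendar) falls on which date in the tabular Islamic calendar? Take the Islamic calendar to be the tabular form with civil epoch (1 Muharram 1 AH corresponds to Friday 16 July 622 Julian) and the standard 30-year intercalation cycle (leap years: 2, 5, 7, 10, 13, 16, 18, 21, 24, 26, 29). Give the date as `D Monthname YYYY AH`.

17 Sha'ban 1697 AH

Julian Day Number of the source date = 2549669.
Converting JDN 2549669 to the tabular Islamic calendar gives 17 Sha'ban 1697 AH.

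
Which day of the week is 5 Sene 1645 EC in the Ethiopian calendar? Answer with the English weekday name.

Monday

In the Gregorian calendar this is 9 June 1653 (JDN 2324966).
JDN 2324966 mod 7 = 0, and JDN 0 was a Monday, so this is a Monday.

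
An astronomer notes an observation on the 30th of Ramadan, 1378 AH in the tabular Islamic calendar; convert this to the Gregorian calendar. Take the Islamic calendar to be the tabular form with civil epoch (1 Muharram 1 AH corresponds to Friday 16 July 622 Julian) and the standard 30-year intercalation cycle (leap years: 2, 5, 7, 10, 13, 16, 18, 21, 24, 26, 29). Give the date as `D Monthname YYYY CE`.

Both dates share Julian Day Number 2436668; in the Gregorian calendar that is 9 April 1959 CE.

9 April 1959 CE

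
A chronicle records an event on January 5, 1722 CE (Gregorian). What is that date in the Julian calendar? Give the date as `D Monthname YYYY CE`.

The Julian–Gregorian offset here is 11 days (Julian trailing).
5 January 1722 Gregorian − 11 days → 25 December 1721 Julian.

25 December 1721 CE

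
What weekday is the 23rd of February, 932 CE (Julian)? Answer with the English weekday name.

This is JDN 2061524 (28 February 932 Gregorian).
Since JDN mod 7 = 3 (0 = Monday), the day is Thursday.

Thursday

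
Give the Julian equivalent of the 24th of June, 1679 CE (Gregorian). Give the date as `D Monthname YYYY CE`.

For dates in this range the Gregorian date is 10 days ahead of the Julian.
24 June 1679 Gregorian − 10 days → 14 June 1679 Julian.

14 June 1679 CE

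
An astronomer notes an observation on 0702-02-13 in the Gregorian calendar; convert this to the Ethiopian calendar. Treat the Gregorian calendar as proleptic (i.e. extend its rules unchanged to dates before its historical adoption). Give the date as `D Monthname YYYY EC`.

15 Yekatit 694 EC

Both dates share Julian Day Number 1977503; in the Ethiopian calendar that is 15 Yekatit 694 EC.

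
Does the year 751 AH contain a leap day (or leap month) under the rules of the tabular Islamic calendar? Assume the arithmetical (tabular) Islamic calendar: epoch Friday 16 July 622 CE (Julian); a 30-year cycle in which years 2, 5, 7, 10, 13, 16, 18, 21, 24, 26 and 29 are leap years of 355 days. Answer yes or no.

Year 751 AH is year 1 of its 30-year cycle; leap positions are 2, 5, 7, 10, 13, 16, 18, 21, 24, 26, 29, so it is a common year (354 days).

no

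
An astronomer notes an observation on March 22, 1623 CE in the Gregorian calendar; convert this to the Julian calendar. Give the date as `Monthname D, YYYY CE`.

March 12, 1623 CE

For dates in this range the Gregorian date is 10 days ahead of the Julian.
22 March 1623 Gregorian − 10 days → 12 March 1623 Julian.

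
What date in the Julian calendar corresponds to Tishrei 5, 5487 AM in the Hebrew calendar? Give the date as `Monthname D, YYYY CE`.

September 19, 1726 CE

The source date corresponds to 30 September 1726 in the Gregorian calendar (JDN 2351741).
That day falls on 19 September 1726 CE in the Julian calendar.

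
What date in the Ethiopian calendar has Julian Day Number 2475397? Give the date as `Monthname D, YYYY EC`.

The Gregorian equivalent of JDN 2475397 is 21 April 2065.
In the Ethiopian calendar that day is Miyazya 13, 2057 EC.

Miyazya 13, 2057 EC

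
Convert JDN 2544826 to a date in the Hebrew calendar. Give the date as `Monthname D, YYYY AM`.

JDN 2544826 is 25 May 2255 in the Gregorian calendar.
In the Hebrew calendar that day is Iyar 18, 6015 AM.

Iyar 18, 6015 AM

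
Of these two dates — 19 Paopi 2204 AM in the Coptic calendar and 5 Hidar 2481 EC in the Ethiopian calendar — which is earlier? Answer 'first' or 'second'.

first

Converting both to JDN: 2629724 vs 2630105; the smaller is the first.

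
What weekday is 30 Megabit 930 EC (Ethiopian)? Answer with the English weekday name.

Monday

This is JDN 2063747 (31 March 938 Gregorian).
Since JDN mod 7 = 0 (0 = Monday), the day is Monday.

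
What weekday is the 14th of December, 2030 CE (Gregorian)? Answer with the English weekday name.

Saturday

JDN 2462850 mod 7 = 5, and JDN 0 was a Monday, so this is a Saturday.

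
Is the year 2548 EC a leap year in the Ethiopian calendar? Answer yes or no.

2548 mod 4 = 0; in the Ethiopian calendar a year is leap when year mod 4 = 3, so it is a common year.

no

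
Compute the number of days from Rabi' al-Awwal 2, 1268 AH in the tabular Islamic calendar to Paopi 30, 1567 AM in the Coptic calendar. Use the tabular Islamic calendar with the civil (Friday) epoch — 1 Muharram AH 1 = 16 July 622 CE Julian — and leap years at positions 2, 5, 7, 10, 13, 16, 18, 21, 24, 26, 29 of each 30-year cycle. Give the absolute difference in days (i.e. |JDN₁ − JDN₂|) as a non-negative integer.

JDN of the first date = 2397483.
JDN of the second date = 2397070.
|2397070 − 2397483| = 413.

413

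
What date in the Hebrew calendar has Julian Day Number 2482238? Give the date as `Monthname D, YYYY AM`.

The Gregorian equivalent of JDN 2482238 is 13 January 2084.
In the Hebrew calendar that day is Shevat 6, 5844 AM.

Shevat 6, 5844 AM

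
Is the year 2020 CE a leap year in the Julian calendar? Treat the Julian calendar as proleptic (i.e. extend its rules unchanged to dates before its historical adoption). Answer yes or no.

yes

2020 mod 4 = 0, so it is a leap year in the Julian calendar.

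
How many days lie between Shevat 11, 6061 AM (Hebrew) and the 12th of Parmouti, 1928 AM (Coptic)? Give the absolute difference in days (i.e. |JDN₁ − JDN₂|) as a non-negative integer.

JDN of the first date = 2561504.
JDN of the second date = 2529088.
|2529088 − 2561504| = 32416.

32416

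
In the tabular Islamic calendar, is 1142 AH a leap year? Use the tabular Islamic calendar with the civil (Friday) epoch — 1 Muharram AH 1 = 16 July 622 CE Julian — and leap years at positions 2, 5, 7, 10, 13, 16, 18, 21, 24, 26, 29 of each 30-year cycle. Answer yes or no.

Year 1142 AH is year 2 of its 30-year cycle; leap positions are 2, 5, 7, 10, 13, 16, 18, 21, 24, 26, 29, so it is a leap year (355 days).

yes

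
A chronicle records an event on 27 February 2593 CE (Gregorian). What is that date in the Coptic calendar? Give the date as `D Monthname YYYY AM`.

Julian Day Number of the source date = 2668192.
Converting JDN 2668192 to the Coptic calendar gives 16 Meshir 2309 AM.

16 Meshir 2309 AM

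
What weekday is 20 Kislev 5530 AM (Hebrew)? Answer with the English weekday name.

Tuesday

In the Gregorian calendar this is 19 December 1769 (JDN 2367527).
2367527 ≡ 1 (mod 7); counting from Monday = 0 gives Tuesday.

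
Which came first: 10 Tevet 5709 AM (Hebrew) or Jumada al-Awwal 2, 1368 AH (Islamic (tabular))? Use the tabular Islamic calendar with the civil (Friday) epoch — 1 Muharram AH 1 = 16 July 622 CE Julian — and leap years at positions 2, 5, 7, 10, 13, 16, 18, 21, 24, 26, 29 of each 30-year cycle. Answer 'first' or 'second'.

First date → JDN 2432928; second date → JDN 2432978.
JDN 2432928 < JDN 2432978, so the first date is earlier.

first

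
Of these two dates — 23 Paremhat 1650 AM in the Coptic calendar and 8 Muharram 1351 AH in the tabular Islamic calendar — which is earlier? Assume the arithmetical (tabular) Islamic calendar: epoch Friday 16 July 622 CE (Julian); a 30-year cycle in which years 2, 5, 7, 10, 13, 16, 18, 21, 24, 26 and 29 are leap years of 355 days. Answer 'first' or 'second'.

second

First date → JDN 2427529; second date → JDN 2426842.
JDN 2426842 < JDN 2427529, so the second date is earlier.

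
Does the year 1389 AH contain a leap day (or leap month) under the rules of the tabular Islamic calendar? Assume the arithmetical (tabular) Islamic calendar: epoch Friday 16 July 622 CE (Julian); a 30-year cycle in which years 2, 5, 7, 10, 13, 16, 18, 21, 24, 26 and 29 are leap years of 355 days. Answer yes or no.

Year 1389 AH is year 9 of its 30-year cycle; leap positions are 2, 5, 7, 10, 13, 16, 18, 21, 24, 26, 29, so it is a common year (354 days).

no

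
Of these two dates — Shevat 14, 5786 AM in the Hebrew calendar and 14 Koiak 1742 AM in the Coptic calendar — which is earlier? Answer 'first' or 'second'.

second

Converting both to JDN: 2461073 vs 2461033; the smaller is the second.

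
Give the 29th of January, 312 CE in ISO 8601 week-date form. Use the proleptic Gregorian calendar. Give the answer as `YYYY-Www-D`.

0312-W05-1

The weekday is Monday (ISO weekday 1).
That Monday belongs to ISO week 5 of ISO year 312.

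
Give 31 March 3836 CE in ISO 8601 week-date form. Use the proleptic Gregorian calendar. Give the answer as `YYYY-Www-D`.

3836-W13-4

The weekday is Thursday (ISO weekday 4).
That Thursday belongs to ISO week 13 of ISO year 3836.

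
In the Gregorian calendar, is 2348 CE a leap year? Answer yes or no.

yes

2348 is divisible by 4 and not by 100, so it is a leap year.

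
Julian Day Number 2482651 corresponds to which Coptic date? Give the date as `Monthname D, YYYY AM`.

JDN 2482651 is 1 March 2085 in the Gregorian calendar.
In the Coptic calendar that day is Meshir 22, 1801 AM.

Meshir 22, 1801 AM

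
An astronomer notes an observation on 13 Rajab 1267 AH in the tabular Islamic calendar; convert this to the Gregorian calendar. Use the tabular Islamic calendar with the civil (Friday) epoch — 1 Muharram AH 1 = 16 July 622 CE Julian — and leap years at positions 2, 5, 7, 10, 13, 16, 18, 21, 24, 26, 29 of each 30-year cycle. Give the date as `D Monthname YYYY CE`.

14 May 1851 CE

Julian Day Number of the source date = 2397257.
Converting JDN 2397257 to the Gregorian calendar gives 14 May 1851 CE.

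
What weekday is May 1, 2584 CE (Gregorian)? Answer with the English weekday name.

Saturday

Since JDN mod 7 = 5 (0 = Monday), the day is Saturday.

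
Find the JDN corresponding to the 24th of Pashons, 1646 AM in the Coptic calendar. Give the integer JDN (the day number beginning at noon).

2426129

In the Gregorian calendar the same day is 1 June 1930.
JDN 2451545 is 1 January 2000 CE (Gregorian); the target day is −25416 days from there, so JDN = 2426129.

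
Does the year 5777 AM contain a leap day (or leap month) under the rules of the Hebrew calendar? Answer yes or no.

no

Hebrew year 5777 is year 1 of its 19-year Metonic cycle; leap years are at positions 3, 6, 8, 11, 14, 17, 19, so it is a common year (12 months).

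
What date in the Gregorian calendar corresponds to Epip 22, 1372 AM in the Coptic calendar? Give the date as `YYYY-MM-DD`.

Both dates share Julian Day Number 2326109; in the Gregorian calendar that is 26 July 1656 CE.

1656-07-26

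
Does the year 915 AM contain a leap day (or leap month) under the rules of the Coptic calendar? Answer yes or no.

yes

915 mod 4 = 3; in the Coptic calendar a year is leap when year mod 4 = 3, so it is a leap year.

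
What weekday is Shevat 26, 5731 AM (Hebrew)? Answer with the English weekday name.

Sunday

Equivalently 21 February 1971 Gregorian, JDN 2441004.
2441004 ≡ 6 (mod 7); counting from Monday = 0 gives Sunday.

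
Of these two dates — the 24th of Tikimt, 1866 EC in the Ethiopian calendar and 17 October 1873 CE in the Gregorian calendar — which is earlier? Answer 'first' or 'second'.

First date → JDN 2405465; second date → JDN 2405449.
JDN 2405449 < JDN 2405465, so the second date is earlier.

second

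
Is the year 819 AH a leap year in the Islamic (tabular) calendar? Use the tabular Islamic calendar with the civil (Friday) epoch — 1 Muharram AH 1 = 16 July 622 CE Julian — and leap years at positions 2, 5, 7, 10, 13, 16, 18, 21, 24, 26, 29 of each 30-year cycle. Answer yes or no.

Year 819 AH is year 9 of its 30-year cycle; leap positions are 2, 5, 7, 10, 13, 16, 18, 21, 24, 26, 29, so it is a common year (354 days).

no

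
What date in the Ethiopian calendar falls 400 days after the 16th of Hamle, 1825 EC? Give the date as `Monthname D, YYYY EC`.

Counting 400 days forward from JDN 2390752 reaches JDN 2391152, which is Nehase 21, 1826 EC.

Nehase 21, 1826 EC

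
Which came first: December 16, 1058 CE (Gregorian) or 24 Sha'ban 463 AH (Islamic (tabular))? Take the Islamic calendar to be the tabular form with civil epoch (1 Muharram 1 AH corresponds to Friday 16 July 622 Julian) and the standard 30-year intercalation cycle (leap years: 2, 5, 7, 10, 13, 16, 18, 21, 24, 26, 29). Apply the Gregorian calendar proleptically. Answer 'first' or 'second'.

first

Converting both to JDN: 2107836 vs 2112387; the smaller is the first.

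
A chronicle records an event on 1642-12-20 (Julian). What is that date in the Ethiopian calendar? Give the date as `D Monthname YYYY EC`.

The source date corresponds to 30 December 1642 in the Gregorian calendar (JDN 2321152).
That day falls on 24 Tahsas 1635 EC in the Ethiopian calendar.

24 Tahsas 1635 EC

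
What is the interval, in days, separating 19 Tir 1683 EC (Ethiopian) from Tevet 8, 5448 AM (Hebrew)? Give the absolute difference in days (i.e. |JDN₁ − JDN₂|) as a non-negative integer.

First date → JDN 2338709; second date → JDN 2337570.
The interval is |2338709 − 2337570| = 1139 days.

1139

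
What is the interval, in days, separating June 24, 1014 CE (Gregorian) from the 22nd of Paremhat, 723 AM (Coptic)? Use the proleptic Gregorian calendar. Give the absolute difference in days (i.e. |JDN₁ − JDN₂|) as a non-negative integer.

First date → JDN 2091590; second date → JDN 2088941.
The interval is |2091590 − 2088941| = 2649 days.

2649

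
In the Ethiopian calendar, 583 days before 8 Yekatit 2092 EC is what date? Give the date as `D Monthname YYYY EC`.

JDN of 8 Yekatit 2092 EC = 2488116.
2488116 − 583 = 2487533.
JDN 2487533 in the Ethiopian calendar is 6 Hamle 2090 EC.

6 Hamle 2090 EC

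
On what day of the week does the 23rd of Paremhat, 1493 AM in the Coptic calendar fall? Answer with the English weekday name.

Sunday

Equivalently 30 March 1777 Gregorian, JDN 2370185.
2370185 ≡ 6 (mod 7); counting from Monday = 0 gives Sunday.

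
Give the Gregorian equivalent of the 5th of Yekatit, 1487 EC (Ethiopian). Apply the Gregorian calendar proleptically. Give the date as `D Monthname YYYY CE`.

Both dates share Julian Day Number 2267136; in the Gregorian calendar that is 8 February 1495 CE.

8 February 1495 CE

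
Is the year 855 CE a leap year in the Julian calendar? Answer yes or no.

855 mod 4 = 3, so it is a common year in the Julian calendar.

no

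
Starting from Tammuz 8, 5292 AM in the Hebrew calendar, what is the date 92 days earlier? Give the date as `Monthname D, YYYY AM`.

Nisan 5, 5292 AM

The starting date is JDN 2280783; 2280783 − 92 = 2280691.
JDN 2280691 corresponds to Nisan 5, 5292 AM.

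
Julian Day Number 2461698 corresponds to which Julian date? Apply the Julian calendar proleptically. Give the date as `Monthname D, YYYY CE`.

October 6, 2027 CE

JDN 2461698 is 19 October 2027 in the Gregorian calendar.
In the Julian calendar that day is October 6, 2027 CE.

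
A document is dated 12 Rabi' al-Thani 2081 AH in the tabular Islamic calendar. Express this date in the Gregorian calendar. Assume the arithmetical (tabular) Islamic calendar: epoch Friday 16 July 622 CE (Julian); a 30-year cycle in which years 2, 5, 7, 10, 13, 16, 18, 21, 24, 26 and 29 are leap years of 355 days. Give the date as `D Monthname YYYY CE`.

Julian Day Number of the source date = 2685623.
Converting JDN 2685623 to the Gregorian calendar gives 19 November 2640 CE.

19 November 2640 CE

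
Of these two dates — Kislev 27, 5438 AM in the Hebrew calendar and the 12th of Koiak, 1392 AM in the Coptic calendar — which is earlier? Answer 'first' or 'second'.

second

The two dates have Julian Day Numbers 2333928 and 2333194 respectively.
Since 2333194 < 2333928, the second date comes first.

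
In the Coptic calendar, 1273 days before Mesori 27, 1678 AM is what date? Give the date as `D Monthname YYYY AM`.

Counting 1273 days back from JDN 2437910 reaches JDN 2436637, which is 30 Meshir 1675 AM.

30 Meshir 1675 AM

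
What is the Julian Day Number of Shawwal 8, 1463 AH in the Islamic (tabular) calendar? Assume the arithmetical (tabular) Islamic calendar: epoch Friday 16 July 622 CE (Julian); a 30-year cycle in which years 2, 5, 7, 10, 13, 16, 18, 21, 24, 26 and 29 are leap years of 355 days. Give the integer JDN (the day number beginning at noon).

In the Gregorian calendar the same day is 4 October 2041.
JDN 2451545 is 1 January 2000 CE (Gregorian); the target day is +15252 days from there, so JDN = 2466797.

2466797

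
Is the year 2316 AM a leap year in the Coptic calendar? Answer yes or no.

2316 mod 4 = 0; in the Coptic calendar a year is leap when year mod 4 = 3, so it is a common year.

no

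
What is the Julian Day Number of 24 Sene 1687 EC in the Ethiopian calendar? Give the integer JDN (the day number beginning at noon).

Equivalently 28 June 1695 (Gregorian).
JDN 2451545 is 1 January 2000 CE (Gregorian); the target day is −111220 days from there, so JDN = 2340325.

2340325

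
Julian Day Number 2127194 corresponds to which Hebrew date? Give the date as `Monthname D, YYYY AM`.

JDN 2127194 is 17 December 1111 in the proleptic Gregorian calendar.
In the Hebrew calendar that day is Tevet 8, 4872 AM.

Tevet 8, 4872 AM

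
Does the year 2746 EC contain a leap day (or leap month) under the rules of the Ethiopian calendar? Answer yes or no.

no

2746 mod 4 = 2; in the Ethiopian calendar a year is leap when year mod 4 = 3, so it is a common year.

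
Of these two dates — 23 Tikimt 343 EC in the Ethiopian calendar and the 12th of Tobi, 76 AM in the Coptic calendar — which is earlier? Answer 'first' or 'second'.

First date → JDN 1849188; second date → JDN 1852555.
JDN 1849188 < JDN 1852555, so the first date is earlier.

first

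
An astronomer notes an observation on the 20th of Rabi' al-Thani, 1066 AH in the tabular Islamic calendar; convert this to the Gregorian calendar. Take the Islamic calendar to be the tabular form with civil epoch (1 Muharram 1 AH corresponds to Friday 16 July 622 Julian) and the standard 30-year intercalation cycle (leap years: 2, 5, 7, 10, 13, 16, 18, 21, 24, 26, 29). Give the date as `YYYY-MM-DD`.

1656-02-16

Both dates share Julian Day Number 2325948; in the Gregorian calendar that is 16 February 1656 CE.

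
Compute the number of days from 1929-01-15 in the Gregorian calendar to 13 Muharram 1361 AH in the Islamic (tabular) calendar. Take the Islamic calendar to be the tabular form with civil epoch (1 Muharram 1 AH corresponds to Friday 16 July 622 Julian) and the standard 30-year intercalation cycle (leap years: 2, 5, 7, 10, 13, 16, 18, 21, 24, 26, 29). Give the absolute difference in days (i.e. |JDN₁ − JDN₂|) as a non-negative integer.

4764

JDN of the first date = 2425627.
JDN of the second date = 2430391.
|2430391 − 2425627| = 4764.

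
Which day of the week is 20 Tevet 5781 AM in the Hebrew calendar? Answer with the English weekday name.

This is JDN 2459219 (4 January 2021 Gregorian).
JDN 2459219 mod 7 = 0, and JDN 0 was a Monday, so this is a Monday.

Monday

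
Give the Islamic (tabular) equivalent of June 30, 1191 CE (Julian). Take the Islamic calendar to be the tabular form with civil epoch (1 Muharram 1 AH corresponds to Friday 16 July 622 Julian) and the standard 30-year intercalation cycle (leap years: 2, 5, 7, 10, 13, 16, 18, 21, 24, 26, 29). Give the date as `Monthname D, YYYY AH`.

The source date corresponds to 7 July 1191 in the proleptic Gregorian calendar (JDN 2156251).
That day falls on 5 Jumada al-Thani 587 AH in the tabular Islamic calendar.

Jumada al-Thani 5, 587 AH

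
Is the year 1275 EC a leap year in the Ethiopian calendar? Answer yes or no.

yes

1275 mod 4 = 3; in the Ethiopian calendar a year is leap when year mod 4 = 3, so it is a leap year.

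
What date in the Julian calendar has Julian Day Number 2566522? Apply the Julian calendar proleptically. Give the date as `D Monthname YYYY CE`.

3 October 2314 CE

JDN 2566522 is 19 October 2314 in the Gregorian calendar.
In the Julian calendar that day is 3 October 2314 CE.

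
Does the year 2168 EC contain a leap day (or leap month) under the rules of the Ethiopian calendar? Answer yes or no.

no

2168 mod 4 = 0; in the Ethiopian calendar a year is leap when year mod 4 = 3, so it is a common year.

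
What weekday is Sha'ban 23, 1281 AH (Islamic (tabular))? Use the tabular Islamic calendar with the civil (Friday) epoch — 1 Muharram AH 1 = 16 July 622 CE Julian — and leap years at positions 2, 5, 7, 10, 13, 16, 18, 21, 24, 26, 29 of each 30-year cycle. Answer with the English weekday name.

Saturday

In the Gregorian calendar this is 21 January 1865 (JDN 2402258).
JDN 2402258 mod 7 = 5, and JDN 0 was a Monday, so this is a Saturday.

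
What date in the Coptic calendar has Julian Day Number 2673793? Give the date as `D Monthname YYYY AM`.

The Gregorian equivalent of JDN 2673793 is 30 June 2608.
In the Coptic calendar that day is 18 Paoni 2324 AM.

18 Paoni 2324 AM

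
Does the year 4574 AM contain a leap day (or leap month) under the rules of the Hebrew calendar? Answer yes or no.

Hebrew year 4574 is year 14 of its 19-year Metonic cycle; leap years are at positions 3, 6, 8, 11, 14, 17, 19, so it is a leap year (13 months).

yes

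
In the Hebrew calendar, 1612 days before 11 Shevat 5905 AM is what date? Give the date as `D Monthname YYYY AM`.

Counting 1612 days back from JDN 2504540 reaches JDN 2502928, which is 24 Elul 5900 AM.

24 Elul 5900 AM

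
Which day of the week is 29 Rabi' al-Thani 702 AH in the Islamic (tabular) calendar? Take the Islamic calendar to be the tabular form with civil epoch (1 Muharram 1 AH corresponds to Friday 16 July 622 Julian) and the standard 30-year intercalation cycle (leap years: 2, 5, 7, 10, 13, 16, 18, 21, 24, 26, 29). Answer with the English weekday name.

Friday

In the proleptic Gregorian calendar this is 29 December 1302 (JDN 2196968).
Since JDN mod 7 = 4 (0 = Monday), the day is Friday.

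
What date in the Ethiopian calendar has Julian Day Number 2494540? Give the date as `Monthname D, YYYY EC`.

JDN 2494540 is 19 September 2117 in the Gregorian calendar.
In the Ethiopian calendar that day is Meskerem 8, 2110 EC.

Meskerem 8, 2110 EC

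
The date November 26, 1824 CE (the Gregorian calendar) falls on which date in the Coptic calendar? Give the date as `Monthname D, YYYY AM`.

Both dates share Julian Day Number 2387592; in the Coptic calendar that is 18 Hathor 1541 AM.

Hathor 18, 1541 AM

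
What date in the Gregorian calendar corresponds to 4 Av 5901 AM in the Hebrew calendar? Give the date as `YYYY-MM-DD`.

2141-08-07

Julian Day Number of the source date = 2503263.
Converting JDN 2503263 to the Gregorian calendar gives 7 August 2141 CE.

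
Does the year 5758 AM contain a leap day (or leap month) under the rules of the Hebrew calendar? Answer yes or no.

Hebrew year 5758 is year 1 of its 19-year Metonic cycle; leap years are at positions 3, 6, 8, 11, 14, 17, 19, so it is a common year (12 months).

no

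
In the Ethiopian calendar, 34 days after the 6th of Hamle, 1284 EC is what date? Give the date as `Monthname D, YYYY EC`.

Counting 34 days forward from JDN 2193142 reaches JDN 2193176, which is Nehase 10, 1284 EC.

Nehase 10, 1284 EC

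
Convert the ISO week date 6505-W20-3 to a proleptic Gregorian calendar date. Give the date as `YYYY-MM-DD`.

ISO week 1 of 6505 is the week containing the first Thursday of 6505.
Week 20, day 3 (Wednesday) lands on 6505-05-13.

6505-05-13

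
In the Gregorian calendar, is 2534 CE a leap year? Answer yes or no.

2534 is not divisible by 4, so it is a common year.

no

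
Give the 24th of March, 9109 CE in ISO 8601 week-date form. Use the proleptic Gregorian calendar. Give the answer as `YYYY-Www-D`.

The weekday is Wednesday (ISO weekday 3).
That Wednesday belongs to ISO week 12 of ISO year 9109.

9109-W12-3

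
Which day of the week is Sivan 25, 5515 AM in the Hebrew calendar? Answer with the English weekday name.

Wednesday

In the Gregorian calendar this is 4 June 1755 (JDN 2362215).
JDN 2362215 mod 7 = 2, and JDN 0 was a Monday, so this is a Wednesday.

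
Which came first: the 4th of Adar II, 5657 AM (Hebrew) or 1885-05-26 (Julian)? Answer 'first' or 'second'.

second

The two dates have Julian Day Numbers 2413992 and 2409700 respectively.
Since 2409700 < 2413992, the second date comes first.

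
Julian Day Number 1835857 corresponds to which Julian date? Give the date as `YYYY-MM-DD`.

JDN 1835857 is 22 April 314 in the proleptic Gregorian calendar.
In the Julian calendar that day is 0314-04-21.

0314-04-21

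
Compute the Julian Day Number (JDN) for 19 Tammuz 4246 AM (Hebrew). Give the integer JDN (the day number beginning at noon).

In the proleptic Gregorian calendar the same day is 8 July 486.
JDN 2400001 is 17 November 1858 CE (Gregorian), MJD 0; the target day is −501244 days from there, so JDN = 1898757.

1898757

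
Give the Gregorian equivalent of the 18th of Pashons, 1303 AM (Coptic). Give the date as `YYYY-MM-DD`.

1587-05-23

Both dates share Julian Day Number 2300842; in the Gregorian calendar that is 23 May 1587 CE.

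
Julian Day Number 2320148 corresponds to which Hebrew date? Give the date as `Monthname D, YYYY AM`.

JDN 2320148 is 31 March 1640 in the Gregorian calendar.
In the Hebrew calendar that day is Nisan 8, 5400 AM.

Nisan 8, 5400 AM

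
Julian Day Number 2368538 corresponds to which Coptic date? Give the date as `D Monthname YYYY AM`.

The Gregorian equivalent of JDN 2368538 is 25 September 1772.
In the Coptic calendar that day is 17 Thout 1489 AM.

17 Thout 1489 AM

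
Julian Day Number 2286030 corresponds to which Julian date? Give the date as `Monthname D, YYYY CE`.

JDN 2286030 is 2 November 1546 in the proleptic Gregorian calendar.
In the Julian calendar that day is October 23, 1546 CE.

October 23, 1546 CE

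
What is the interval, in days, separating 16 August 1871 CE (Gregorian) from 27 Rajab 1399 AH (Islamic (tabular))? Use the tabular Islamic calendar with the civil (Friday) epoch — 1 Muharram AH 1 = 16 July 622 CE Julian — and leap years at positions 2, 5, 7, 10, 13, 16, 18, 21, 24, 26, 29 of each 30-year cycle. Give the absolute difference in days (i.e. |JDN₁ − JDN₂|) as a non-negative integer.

39392

First date → JDN 2404656; second date → JDN 2444048.
The interval is |2404656 − 2444048| = 39392 days.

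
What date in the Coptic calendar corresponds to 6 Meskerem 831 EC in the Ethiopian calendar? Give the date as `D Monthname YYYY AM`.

Julian Day Number of the source date = 2027383.
Converting JDN 2027383 to the Coptic calendar gives 6 Thout 555 AM.

6 Thout 555 AM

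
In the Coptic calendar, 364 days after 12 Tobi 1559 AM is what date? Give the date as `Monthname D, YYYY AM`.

The starting date is JDN 2394220; 2394220 + 364 = 2394584.
JDN 2394584 corresponds to Tobi 10, 1560 AM.

Tobi 10, 1560 AM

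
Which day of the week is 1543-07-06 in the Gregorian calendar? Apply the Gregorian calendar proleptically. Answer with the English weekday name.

Tuesday

Since JDN mod 7 = 1 (0 = Monday), the day is Tuesday.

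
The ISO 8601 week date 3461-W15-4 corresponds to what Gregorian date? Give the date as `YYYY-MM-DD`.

ISO week 1 of 3461 is the week containing the first Thursday of 3461.
Week 15, day 4 (Thursday) lands on 3461-04-11.

3461-04-11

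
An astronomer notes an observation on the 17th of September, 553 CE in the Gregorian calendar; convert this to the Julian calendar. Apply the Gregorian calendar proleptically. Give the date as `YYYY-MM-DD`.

The Julian–Gregorian offset here is 2 days (Julian trailing).
17 September 553 Gregorian − 2 days → 15 September 553 Julian.

0553-09-15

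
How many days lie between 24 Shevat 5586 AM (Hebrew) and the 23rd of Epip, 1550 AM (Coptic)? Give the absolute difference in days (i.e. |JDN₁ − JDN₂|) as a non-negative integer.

3100

First date → JDN 2388024; second date → JDN 2391124.
The interval is |2388024 − 2391124| = 3100 days.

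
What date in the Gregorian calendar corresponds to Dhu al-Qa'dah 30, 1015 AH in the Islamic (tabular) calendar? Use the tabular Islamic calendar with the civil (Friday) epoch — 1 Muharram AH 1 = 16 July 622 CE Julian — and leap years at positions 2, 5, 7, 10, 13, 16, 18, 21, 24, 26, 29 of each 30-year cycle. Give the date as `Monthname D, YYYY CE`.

March 29, 1607 CE

Both dates share Julian Day Number 2308092; in the Gregorian calendar that is 29 March 1607 CE.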